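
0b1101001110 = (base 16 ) 34E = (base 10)846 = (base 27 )149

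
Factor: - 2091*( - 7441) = 15559131 = 3^1*7^1*17^1*41^1*1063^1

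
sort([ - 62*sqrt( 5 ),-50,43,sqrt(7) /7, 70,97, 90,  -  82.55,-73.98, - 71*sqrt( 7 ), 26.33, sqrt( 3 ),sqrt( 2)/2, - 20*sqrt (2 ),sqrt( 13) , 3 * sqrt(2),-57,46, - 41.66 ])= [ - 71*sqrt( 7 ), - 62*sqrt( 5 ), - 82.55,-73.98, - 57, - 50, - 41.66, - 20*sqrt (2 ) , sqrt (7 )/7 , sqrt( 2)/2, sqrt( 3 ), sqrt(13 ),3*sqrt( 2), 26.33, 43, 46,70,90, 97]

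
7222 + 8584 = 15806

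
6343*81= 513783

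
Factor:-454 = -2^1 * 227^1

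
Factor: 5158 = 2^1*2579^1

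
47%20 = 7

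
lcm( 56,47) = 2632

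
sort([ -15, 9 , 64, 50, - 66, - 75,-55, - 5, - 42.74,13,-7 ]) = [-75, - 66, - 55, - 42.74, - 15, - 7, - 5, 9,13,  50, 64]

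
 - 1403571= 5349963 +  - 6753534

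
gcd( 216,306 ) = 18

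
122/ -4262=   -  61/2131  =  - 0.03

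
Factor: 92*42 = 3864=2^3*3^1*7^1*23^1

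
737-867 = -130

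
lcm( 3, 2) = 6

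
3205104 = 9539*336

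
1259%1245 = 14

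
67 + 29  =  96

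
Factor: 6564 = 2^2* 3^1* 547^1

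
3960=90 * 44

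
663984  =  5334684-4670700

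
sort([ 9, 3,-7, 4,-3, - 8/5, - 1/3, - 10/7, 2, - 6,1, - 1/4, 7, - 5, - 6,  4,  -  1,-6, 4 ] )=[-7, - 6  , - 6, - 6,-5, - 3, - 8/5, - 10/7, - 1,-1/3, -1/4, 1, 2, 3,  4, 4,  4,7, 9 ] 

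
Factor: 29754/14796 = 551/274 = 2^( - 1 )*19^1*29^1 * 137^(-1) 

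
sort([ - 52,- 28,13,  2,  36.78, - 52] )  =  [ - 52, - 52, - 28, 2, 13,36.78] 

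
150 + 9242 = 9392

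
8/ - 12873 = - 1 + 12865/12873 = - 0.00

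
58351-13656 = 44695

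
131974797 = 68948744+63026053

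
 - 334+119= -215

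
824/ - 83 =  - 10  +  6/83 = - 9.93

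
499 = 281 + 218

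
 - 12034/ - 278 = 43 + 40/139=43.29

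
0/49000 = 0   =  0.00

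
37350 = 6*6225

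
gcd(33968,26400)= 176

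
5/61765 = 1/12353 = 0.00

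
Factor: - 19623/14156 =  - 2^( - 2 )*3^1 *31^1 * 211^1*3539^( - 1)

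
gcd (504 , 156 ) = 12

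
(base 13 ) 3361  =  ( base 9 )10754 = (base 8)16011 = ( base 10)7177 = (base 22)ei5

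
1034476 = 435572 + 598904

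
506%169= 168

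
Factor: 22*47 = 1034 = 2^1*11^1 * 47^1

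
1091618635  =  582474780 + 509143855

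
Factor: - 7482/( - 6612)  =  2^( - 1)*19^( - 1 )*43^1 = 43/38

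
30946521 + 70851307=101797828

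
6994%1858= 1420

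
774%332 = 110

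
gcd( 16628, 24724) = 4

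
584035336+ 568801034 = 1152836370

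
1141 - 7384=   -  6243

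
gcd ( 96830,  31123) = 1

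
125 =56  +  69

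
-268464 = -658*408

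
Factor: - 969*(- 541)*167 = 3^1*17^1*19^1*167^1*541^1 = 87546243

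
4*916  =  3664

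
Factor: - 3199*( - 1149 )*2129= 3^1*7^1*383^1*457^1*2129^1 = 7825460979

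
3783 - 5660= - 1877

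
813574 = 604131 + 209443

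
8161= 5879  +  2282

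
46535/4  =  11633  +  3/4=   11633.75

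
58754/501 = 58754/501 =117.27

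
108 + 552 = 660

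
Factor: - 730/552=  -  2^( - 2) * 3^( - 1 )*5^1*23^(-1 )* 73^1 = -365/276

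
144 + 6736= 6880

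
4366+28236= 32602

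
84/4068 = 7/339= 0.02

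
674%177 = 143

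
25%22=3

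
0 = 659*0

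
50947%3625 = 197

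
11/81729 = 11/81729 = 0.00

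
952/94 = 476/47 =10.13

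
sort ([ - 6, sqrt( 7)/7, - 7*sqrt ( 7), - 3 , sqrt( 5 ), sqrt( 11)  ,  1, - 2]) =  [ - 7*sqrt( 7), - 6, - 3, - 2,sqrt (7 ) /7, 1, sqrt( 5),  sqrt ( 11 )] 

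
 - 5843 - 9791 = -15634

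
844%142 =134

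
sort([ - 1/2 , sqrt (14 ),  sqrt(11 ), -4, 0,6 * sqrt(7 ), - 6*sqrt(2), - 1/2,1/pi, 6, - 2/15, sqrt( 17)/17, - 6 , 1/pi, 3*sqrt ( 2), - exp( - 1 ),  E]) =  [ - 6*sqrt(2), - 6,-4 , - 1/2 , - 1/2, - exp(  -  1),-2/15,0, sqrt(17) /17,  1/pi,  1/pi, E,sqrt(11) , sqrt( 14),  3*sqrt(2),6 , 6 * sqrt( 7)]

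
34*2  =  68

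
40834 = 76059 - 35225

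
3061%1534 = 1527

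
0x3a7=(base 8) 1647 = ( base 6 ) 4155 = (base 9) 1248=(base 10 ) 935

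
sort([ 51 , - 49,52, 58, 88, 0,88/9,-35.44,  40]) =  [ - 49, -35.44 , 0,88/9,  40, 51, 52,58,  88]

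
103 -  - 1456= 1559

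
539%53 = 9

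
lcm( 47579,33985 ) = 237895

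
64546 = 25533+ 39013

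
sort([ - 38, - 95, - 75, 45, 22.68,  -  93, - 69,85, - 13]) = [-95,-93, - 75 , - 69, - 38, - 13, 22.68,45,85]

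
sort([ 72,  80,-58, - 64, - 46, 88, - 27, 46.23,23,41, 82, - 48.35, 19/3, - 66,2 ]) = [ - 66, - 64, - 58, - 48.35, - 46, - 27, 2, 19/3,  23,41,46.23, 72,80,  82,88 ] 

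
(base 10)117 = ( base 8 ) 165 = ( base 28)45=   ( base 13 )90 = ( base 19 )63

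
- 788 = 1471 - 2259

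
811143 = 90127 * 9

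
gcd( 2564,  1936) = 4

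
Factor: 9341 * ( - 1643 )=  - 31^1*53^1*9341^1 = - 15347263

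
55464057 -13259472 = 42204585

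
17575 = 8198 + 9377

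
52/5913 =52/5913 = 0.01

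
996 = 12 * 83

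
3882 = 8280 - 4398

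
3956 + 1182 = 5138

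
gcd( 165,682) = 11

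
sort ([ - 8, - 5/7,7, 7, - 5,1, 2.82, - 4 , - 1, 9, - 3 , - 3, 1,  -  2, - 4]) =[ - 8, -5, - 4, - 4, - 3,- 3,  -  2, - 1, - 5/7, 1,1,2.82,7, 7 , 9]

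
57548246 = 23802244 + 33746002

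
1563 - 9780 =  - 8217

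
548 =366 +182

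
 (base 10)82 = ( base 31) 2K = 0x52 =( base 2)1010010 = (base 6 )214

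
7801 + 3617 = 11418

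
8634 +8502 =17136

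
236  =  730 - 494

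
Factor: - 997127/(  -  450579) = 3^( - 1)*43^1 * 23189^1 * 150193^ ( - 1)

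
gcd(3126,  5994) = 6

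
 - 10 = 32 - 42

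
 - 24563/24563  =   - 1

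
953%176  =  73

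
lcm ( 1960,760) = 37240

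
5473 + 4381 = 9854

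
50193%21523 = 7147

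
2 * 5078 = 10156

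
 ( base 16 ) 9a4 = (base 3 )10101102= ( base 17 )893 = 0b100110100100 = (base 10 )2468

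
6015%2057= 1901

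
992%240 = 32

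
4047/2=4047/2 =2023.50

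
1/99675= 1/99675= 0.00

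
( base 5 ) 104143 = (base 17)cc1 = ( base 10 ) 3673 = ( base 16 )E59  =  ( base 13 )1897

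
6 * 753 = 4518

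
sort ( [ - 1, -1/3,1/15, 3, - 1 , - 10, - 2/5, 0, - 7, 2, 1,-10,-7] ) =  [ - 10,-10,-7, - 7 , - 1,-1, - 2/5,-1/3,0, 1/15, 1, 2, 3] 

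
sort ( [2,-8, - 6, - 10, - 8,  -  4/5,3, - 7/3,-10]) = [-10, - 10, - 8, - 8, - 6, - 7/3, - 4/5,2,3] 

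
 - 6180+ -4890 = - 11070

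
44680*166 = 7416880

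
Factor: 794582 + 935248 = 1729830 =2^1*3^1*5^1* 23^2*109^1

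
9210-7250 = 1960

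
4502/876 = 5 +61/438 = 5.14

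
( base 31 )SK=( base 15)3e3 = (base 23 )1fe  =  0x378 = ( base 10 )888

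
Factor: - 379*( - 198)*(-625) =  -2^1 * 3^2 * 5^4*11^1*379^1 = - 46901250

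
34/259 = 34/259 = 0.13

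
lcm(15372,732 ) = 15372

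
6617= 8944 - 2327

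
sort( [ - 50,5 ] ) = [-50, 5 ] 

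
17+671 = 688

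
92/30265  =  92/30265 = 0.00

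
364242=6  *60707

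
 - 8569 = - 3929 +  - 4640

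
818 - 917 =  - 99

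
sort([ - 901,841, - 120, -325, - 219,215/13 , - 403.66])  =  [ - 901, - 403.66, - 325,-219, - 120, 215/13,841 ]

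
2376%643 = 447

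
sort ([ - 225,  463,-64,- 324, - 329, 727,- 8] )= [-329, - 324, - 225, - 64,  -  8,463,727] 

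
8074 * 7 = 56518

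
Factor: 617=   617^1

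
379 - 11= 368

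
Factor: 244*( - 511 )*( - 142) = 17705128 = 2^3*7^1*61^1 * 71^1*73^1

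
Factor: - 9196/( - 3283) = 2^2*7^(- 2)  *11^2*19^1*67^( - 1 ) 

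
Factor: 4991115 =3^1*5^1*17^1*23^2 *37^1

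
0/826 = 0 = 0.00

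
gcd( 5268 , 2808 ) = 12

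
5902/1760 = 3 + 311/880=3.35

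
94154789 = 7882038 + 86272751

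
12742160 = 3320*3838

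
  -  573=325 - 898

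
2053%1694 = 359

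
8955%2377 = 1824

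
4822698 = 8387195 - 3564497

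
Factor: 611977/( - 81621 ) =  - 3^(-3)*3023^( - 1 )*611977^1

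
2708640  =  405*6688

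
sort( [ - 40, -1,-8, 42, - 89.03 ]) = [-89.03,  -  40, - 8 ,  -  1, 42]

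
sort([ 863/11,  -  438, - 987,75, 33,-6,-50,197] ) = [-987, - 438,-50,-6,33,75, 863/11, 197 ]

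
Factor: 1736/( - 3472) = -1/2=-  2^( -1)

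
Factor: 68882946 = 2^1*3^1 * 11^1*17^1*29^2*73^1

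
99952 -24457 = 75495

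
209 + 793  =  1002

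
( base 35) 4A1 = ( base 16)1483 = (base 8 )12203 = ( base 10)5251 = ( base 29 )672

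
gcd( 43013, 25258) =1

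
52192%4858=3612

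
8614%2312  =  1678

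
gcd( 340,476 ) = 68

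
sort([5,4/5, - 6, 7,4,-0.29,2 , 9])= [ - 6, - 0.29,4/5,2,4,5, 7,9]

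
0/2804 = 0 = 0.00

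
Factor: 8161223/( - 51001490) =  - 2^ (-1 )  *  5^(-1)*7^1*61^ ( - 1)  *  83609^( - 1)* 1165889^1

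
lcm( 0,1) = 0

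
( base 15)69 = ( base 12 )83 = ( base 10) 99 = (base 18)59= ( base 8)143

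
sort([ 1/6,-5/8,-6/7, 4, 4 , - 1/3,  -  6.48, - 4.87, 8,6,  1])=[ -6.48 , - 4.87,-6/7 , - 5/8,- 1/3,1/6 , 1,4, 4,6,  8 ]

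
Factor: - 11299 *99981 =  - 3^3*7^1*23^2* 11299^1 = - 1129685319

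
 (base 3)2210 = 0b1001011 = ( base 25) 30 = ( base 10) 75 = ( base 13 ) 5A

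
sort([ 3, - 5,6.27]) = [-5,3,  6.27]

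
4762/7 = 4762/7= 680.29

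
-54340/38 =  - 1430 = - 1430.00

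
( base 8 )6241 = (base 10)3233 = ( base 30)3HN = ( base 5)100413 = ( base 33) 2vw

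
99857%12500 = 12357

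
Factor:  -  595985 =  - 5^1*13^1*53^1*173^1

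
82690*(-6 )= - 496140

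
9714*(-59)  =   - 573126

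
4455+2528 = 6983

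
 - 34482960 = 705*(  -  48912 ) 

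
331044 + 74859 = 405903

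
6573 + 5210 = 11783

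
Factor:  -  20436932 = - 2^2*19^2*14153^1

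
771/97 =771/97   =  7.95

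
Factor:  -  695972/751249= - 2^2 * 23^ (- 1)*89^(-1 )*367^( - 1)*173993^1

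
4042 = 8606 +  - 4564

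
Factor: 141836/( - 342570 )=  - 2^1 * 3^ ( - 1) * 5^ (- 1 ) * 19^( - 1)*59^1= -118/285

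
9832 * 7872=77397504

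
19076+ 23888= 42964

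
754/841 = 26/29 =0.90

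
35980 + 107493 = 143473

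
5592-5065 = 527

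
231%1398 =231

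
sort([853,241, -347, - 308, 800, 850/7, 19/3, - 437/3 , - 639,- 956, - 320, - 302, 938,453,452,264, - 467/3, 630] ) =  [ -956,  -  639, - 347,  -  320, - 308,-302, - 467/3,  -  437/3,19/3,850/7,241,264,  452, 453 , 630,800,853, 938 ]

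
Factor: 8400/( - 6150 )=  - 56/41 =- 2^3*7^1*41^(  -  1)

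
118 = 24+94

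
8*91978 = 735824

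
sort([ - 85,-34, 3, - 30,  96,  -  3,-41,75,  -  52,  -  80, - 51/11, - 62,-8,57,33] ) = [-85, - 80 , - 62, - 52,-41, - 34,- 30, - 8, - 51/11,  -  3, 3, 33,57,75,96] 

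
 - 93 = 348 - 441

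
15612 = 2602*6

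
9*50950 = 458550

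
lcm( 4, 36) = 36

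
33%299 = 33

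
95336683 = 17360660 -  - 77976023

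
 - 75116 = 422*(-178 )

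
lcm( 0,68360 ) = 0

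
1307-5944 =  - 4637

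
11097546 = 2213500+8884046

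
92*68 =6256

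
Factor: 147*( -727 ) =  - 3^1*7^2 * 727^1 = -  106869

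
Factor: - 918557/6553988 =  - 2^( - 2)*7^(-1)* 23^( - 1)*593^1*1549^1*10177^ ( - 1)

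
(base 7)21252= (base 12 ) 3080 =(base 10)5280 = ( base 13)2532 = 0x14a0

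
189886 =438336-248450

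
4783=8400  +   - 3617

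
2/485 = 2/485 = 0.00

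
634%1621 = 634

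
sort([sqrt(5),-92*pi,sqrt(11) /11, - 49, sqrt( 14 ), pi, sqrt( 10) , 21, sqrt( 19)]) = [-92*pi, - 49, sqrt(11)/11,sqrt(5 ), pi, sqrt(10 ), sqrt( 14), sqrt(19), 21] 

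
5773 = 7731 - 1958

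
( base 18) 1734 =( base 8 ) 17736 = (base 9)12164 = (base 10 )8158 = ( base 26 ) c1k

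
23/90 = 23/90 = 0.26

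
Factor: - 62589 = - 3^1 * 31^1 *673^1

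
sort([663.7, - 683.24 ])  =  [ - 683.24,663.7 ] 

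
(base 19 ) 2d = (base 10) 51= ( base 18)2F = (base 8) 63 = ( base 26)1P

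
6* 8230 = 49380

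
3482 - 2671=811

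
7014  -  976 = 6038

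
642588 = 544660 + 97928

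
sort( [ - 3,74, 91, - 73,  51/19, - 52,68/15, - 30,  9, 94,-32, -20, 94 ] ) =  [  -  73, -52,  -  32,-30, - 20, - 3 , 51/19 , 68/15,9,74 , 91,  94,94]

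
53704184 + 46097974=99802158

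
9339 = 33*283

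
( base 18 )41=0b1001001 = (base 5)243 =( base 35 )23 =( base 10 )73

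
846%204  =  30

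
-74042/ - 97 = 763+31/97 = 763.32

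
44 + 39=83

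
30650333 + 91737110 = 122387443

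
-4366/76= - 58  +  21/38 = -57.45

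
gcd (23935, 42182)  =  1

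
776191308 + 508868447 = 1285059755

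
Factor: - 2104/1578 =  - 2^2*3^( - 1 ) = - 4/3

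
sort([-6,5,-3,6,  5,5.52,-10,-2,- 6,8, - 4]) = [-10, - 6, -6,-4, - 3,-2,  5 , 5,5.52,6, 8]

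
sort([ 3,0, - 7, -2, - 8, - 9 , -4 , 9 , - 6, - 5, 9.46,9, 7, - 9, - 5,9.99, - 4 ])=[ -9,-9 , - 8, - 7, -6, - 5, - 5, - 4, - 4, - 2, 0 , 3 , 7, 9, 9, 9.46,9.99]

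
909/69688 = 909/69688= 0.01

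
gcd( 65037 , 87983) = 7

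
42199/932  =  45 + 259/932 = 45.28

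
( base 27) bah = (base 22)H3C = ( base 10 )8306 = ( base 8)20162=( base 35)6RB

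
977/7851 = 977/7851 = 0.12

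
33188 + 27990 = 61178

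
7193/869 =7193/869= 8.28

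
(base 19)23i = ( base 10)797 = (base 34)nf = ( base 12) 565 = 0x31d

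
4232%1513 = 1206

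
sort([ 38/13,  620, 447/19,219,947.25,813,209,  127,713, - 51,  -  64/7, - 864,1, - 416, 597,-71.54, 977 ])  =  [- 864,- 416,  -  71.54,  -  51, - 64/7, 1,38/13,  447/19, 127 , 209, 219, 597,620,713,813, 947.25, 977]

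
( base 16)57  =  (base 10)87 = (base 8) 127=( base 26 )39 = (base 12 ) 73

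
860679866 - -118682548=979362414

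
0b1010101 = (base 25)3A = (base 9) 104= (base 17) 50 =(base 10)85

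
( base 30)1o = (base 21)2c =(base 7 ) 105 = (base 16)36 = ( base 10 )54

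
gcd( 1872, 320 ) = 16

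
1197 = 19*63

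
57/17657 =57/17657 = 0.00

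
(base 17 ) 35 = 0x38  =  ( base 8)70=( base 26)24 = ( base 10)56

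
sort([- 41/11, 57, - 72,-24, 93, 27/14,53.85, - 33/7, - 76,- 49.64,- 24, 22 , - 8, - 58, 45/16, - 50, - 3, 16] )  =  [-76,  -  72,-58, - 50, - 49.64,-24,  -  24 , - 8,- 33/7, - 41/11,-3, 27/14,45/16, 16,22, 53.85, 57, 93]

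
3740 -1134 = 2606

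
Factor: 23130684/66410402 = 2^1*3^5*53^1*79^ ( - 1 )*449^1*420319^( - 1 ) = 11565342/33205201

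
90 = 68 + 22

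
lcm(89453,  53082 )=4830462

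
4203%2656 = 1547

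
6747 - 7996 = -1249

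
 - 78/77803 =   -  1+ 77725/77803 = - 0.00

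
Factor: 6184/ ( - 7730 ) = -4/5 =- 2^2*5^( - 1 ) 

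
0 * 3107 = 0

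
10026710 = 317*31630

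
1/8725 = 1/8725 = 0.00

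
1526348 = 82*18614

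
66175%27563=11049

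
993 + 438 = 1431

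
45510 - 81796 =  - 36286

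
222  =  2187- 1965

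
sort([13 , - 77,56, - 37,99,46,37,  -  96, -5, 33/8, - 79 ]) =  [ - 96,-79, -77, - 37,-5,33/8,13, 37,46,  56,99 ] 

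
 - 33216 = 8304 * (-4)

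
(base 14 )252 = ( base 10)464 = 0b111010000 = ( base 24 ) J8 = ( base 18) 17E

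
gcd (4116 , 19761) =21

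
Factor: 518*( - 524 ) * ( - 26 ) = 2^4*7^1*13^1*37^1*131^1   =  7057232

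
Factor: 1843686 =2^1*3^2*13^1*7879^1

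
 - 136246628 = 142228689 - 278475317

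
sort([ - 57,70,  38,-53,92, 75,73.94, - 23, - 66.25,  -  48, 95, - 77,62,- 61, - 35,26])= [-77,-66.25, - 61, - 57,  -  53, - 48,- 35, - 23, 26, 38, 62,70,73.94,75 , 92,95]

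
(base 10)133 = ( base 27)4P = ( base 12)b1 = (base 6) 341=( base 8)205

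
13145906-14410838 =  -1264932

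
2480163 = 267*9289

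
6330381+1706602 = 8036983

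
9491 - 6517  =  2974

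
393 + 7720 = 8113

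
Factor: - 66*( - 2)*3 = 2^2 * 3^2*11^1 = 396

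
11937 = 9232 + 2705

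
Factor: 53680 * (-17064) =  - 2^7*3^3 * 5^1*11^1*61^1*79^1 = - 915995520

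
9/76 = 9/76 = 0.12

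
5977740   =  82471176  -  76493436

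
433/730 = 433/730 = 0.59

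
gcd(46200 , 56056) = 616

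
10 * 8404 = 84040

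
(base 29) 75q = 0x17aa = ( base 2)1011110101010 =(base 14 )22CA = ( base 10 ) 6058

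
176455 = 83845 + 92610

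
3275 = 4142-867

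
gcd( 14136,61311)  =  3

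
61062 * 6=366372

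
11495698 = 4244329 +7251369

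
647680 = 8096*80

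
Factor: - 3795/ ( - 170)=2^( - 1)*3^1*11^1*17^(-1 )*23^1  =  759/34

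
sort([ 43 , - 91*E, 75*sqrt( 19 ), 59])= [ - 91*E,43,59,  75*sqrt(19) ] 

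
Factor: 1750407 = 3^1*583469^1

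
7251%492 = 363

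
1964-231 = 1733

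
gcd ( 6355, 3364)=1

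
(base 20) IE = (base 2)101110110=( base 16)176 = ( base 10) 374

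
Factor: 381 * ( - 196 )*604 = -2^4*3^1 * 7^2 * 127^1 * 151^1 = -45104304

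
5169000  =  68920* 75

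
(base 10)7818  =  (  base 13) 3735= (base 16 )1E8A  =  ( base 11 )5968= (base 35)6DD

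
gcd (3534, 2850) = 114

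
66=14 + 52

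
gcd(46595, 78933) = 1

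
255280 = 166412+88868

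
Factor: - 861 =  - 3^1*7^1 * 41^1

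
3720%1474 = 772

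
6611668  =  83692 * 79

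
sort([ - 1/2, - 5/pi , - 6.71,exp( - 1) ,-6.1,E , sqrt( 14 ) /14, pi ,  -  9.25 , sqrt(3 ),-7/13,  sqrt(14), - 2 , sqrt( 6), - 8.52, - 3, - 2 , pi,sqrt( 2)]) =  [ - 9.25, - 8.52 , - 6.71, - 6.1,  -  3, - 2, - 2, - 5/pi, - 7/13  ,  -  1/2, sqrt(14 ) /14, exp( - 1),sqrt (2),sqrt(3),sqrt( 6 ), E, pi, pi, sqrt ( 14)]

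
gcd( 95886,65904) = 6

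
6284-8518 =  - 2234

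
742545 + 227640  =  970185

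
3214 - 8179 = - 4965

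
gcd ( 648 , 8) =8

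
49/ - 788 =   -  49/788 = - 0.06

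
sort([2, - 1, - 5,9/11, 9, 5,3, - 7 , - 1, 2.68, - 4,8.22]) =[ - 7, - 5 , - 4, - 1,  -  1,9/11,2,2.68,3,5,  8.22,9]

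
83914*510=42796140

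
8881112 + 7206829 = 16087941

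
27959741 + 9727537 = 37687278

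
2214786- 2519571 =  - 304785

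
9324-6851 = 2473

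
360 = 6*60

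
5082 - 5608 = -526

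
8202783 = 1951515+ 6251268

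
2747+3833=6580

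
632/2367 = 632/2367 =0.27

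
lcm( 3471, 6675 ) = 86775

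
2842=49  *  58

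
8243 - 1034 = 7209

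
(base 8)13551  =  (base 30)6JN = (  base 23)b7d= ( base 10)5993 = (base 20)EJD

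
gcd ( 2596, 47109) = 1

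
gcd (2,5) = 1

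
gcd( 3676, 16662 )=2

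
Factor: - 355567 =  - 43^1*8269^1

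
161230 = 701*230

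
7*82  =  574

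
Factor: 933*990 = 2^1*3^3*5^1*11^1*311^1 = 923670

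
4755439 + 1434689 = 6190128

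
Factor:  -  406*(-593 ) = 2^1*7^1*29^1*593^1 = 240758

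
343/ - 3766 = - 49/538 = - 0.09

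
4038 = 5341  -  1303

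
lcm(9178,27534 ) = 27534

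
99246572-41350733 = 57895839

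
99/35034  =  33/11678 = 0.00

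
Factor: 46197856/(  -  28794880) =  - 1443683/899840  =  - 2^( - 8) * 5^( - 1 )*19^( - 1 )*37^(- 1)*1443683^1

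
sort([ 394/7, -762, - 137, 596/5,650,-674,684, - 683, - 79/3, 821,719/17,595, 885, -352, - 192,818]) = [-762, - 683, - 674, - 352, - 192, - 137, - 79/3, 719/17 , 394/7, 596/5,595,  650,684 , 818,  821, 885]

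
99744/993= 100 + 148/331 = 100.45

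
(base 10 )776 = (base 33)NH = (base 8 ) 1410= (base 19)22g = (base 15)36B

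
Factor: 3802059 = 3^4*73^1*643^1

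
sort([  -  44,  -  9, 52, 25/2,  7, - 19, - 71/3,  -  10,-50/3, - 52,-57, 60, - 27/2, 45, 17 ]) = [ - 57, - 52, - 44, - 71/3,-19, - 50/3,-27/2, - 10, - 9, 7,25/2, 17,  45, 52 , 60]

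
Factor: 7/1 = 7^1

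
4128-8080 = - 3952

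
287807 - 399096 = - 111289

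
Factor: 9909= 3^3 * 367^1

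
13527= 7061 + 6466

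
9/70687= 9/70687=0.00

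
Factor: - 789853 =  - 283^1 *2791^1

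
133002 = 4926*27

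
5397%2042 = 1313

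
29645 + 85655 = 115300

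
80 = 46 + 34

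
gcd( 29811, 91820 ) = 1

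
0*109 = 0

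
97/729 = 97/729 = 0.13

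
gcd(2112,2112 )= 2112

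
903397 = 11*82127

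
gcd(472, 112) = 8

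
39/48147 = 13/16049= 0.00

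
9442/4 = 2360  +  1/2 = 2360.50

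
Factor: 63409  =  63409^1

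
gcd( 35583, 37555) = 29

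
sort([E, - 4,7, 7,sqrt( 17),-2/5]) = [ - 4,-2/5,E, sqrt (17), 7, 7]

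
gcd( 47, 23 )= 1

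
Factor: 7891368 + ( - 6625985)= 1265383 = 7^1*41^1*4409^1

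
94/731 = 94/731 = 0.13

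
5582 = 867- - 4715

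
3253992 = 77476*42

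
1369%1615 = 1369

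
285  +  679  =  964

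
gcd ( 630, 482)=2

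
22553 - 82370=-59817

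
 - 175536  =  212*( - 828)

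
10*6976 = 69760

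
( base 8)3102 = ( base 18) 4h0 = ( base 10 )1602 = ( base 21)3d6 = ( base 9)2170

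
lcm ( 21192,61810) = 741720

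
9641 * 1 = 9641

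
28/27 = 1 + 1/27 =1.04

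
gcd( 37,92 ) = 1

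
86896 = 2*43448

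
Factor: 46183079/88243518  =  2^( - 1)*3^(  -  1)*11^ ( - 1)*89^1*518911^1*1337023^( - 1)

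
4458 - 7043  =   - 2585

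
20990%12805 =8185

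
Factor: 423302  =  2^1*11^1*71^1 * 271^1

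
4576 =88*52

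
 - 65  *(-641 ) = 41665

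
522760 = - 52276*( - 10 ) 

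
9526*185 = 1762310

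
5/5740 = 1/1148 = 0.00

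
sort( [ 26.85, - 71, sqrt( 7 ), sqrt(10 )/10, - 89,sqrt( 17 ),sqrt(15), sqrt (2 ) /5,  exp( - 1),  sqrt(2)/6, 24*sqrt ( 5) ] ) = [ - 89, - 71,sqrt(2) /6, sqrt(2 ) /5,sqrt(10) /10,exp(-1) , sqrt( 7 ),sqrt(15), sqrt( 17) , 26.85,24*sqrt( 5 )]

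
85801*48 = 4118448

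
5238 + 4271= 9509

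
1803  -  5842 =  - 4039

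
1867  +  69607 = 71474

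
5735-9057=-3322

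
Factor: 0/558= 0^1  =  0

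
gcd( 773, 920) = 1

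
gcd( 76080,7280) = 80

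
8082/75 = 2694/25 =107.76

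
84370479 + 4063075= 88433554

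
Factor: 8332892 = 2^2 * 89^2*263^1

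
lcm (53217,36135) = 2926935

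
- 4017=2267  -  6284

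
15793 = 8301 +7492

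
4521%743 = 63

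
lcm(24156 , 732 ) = 24156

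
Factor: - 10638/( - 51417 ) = 2^1* 3^1*29^( - 1) =6/29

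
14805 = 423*35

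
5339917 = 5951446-611529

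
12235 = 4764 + 7471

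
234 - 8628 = - 8394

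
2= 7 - 5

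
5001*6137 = 30691137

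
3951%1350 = 1251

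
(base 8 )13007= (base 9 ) 7655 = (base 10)5639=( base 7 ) 22304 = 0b1011000000111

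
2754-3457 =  - 703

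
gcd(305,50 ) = 5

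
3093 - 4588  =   - 1495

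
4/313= 4/313 = 0.01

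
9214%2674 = 1192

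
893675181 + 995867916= 1889543097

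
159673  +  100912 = 260585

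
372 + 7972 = 8344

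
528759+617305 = 1146064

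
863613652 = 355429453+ 508184199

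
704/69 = 10 + 14/69 = 10.20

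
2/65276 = 1/32638 = 0.00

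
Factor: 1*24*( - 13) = - 2^3*3^1*13^1 =- 312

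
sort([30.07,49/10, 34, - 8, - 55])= [ - 55, - 8,49/10, 30.07, 34 ]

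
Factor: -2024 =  - 2^3 * 11^1*23^1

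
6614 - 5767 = 847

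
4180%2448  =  1732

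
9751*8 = 78008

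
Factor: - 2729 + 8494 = 5^1 * 1153^1 =5765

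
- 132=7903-8035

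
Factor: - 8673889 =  - 7^1 * 1239127^1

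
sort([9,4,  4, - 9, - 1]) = [ - 9, - 1, 4, 4,9]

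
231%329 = 231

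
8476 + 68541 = 77017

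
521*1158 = 603318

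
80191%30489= 19213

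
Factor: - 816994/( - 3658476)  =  2^(  -  1 )*3^(-1 )*109^(-1)*2797^( - 1)*408497^1= 408497/1829238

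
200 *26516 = 5303200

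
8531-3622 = 4909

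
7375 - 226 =7149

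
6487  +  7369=13856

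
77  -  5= 72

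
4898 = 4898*1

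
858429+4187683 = 5046112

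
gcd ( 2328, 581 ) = 1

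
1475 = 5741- 4266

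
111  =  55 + 56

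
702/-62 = - 351/31 = -11.32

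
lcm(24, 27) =216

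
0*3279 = 0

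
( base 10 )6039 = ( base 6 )43543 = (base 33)5i0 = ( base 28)7JJ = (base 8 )13627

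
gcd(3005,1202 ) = 601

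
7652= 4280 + 3372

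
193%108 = 85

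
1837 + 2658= 4495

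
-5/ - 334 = 5/334  =  0.01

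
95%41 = 13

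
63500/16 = 15875/4 = 3968.75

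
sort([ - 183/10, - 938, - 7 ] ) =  [ - 938,-183/10,-7] 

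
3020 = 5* 604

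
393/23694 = 131/7898 = 0.02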